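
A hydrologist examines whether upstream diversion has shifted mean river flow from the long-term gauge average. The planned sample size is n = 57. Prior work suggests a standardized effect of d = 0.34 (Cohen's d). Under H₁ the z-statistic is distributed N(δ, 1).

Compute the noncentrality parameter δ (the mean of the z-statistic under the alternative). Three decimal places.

δ = d·√n = 0.34 × √57 = 2.5669

δ ≈ 2.567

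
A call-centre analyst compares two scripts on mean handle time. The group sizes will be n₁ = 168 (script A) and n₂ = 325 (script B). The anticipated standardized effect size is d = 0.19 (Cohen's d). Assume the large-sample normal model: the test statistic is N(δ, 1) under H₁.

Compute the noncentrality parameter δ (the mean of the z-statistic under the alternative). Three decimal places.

δ = d / √(1/n₁ + 1/n₂) = 0.19 / √(1/168 + 1/325) = 1.9995

δ ≈ 2.000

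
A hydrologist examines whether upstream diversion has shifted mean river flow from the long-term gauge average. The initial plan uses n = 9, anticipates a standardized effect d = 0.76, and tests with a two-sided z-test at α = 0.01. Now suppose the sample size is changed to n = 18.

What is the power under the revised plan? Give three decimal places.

With n = 18: δ = d·√n = 0.76 × √18 = 3.2244. Critical value z_{0.005} = 2.576.
Revised power = Φ(δ − 2.576) + Φ(−δ − 2.576) = Φ(0.649) + Φ(-5.800) = 0.7417 + 0.0000 = 0.7417.

Power ≈ 0.742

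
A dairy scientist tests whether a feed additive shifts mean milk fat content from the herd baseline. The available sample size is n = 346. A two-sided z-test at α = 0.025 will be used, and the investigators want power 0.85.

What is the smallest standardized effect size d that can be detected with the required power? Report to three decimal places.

Required noncentrality: δ = z_{0.0125} + z_{0.15} = 2.241 + 1.036 = 3.278.
(The second rejection-region term Φ(−δ − z_{α/2}) is negligible and dropped.)
δ = d·√n ⇒ d = δ/√n = 3.278/√346 = 0.1762.

d ≈ 0.176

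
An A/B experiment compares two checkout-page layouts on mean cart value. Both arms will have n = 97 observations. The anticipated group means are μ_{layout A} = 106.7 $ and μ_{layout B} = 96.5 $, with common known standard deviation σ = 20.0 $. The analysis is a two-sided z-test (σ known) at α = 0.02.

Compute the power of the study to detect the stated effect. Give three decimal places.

Standardized effect: d = |μ_{layout A} − μ_{layout B}| / σ = |106.7 − 96.5| / 20.0 = 0.5100
Noncentrality parameter: δ = d·√(n/2) = 0.5100 × √(97/2) = 3.5517
Critical value for a two-sided test at α = 0.02: z_{α/2} = 2.326.
Power = Φ(δ − 2.326) + Φ(−δ − 2.326) = Φ(1.225) + Φ(-5.878) = 0.8898 + 0.0000 = 0.8898.

Power ≈ 0.890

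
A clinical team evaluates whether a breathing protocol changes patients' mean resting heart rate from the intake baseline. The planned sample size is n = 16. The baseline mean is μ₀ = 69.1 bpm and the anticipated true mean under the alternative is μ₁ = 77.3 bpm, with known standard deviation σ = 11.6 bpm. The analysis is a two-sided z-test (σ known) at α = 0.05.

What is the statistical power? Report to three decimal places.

Standardized effect: d = |μ₁ − μ₀| / σ = |77.3 − 69.1| / 11.6 = 0.7069
Noncentrality parameter: δ = d·√n = 0.7069 × √16 = 2.8276
Critical value for a two-sided test at α = 0.05: z_{α/2} = 1.960.
Power = Φ(δ − 1.960) + Φ(−δ − 1.960) = Φ(0.868) + Φ(-4.788) = 0.8072 + 0.0000 = 0.8072.

Power ≈ 0.807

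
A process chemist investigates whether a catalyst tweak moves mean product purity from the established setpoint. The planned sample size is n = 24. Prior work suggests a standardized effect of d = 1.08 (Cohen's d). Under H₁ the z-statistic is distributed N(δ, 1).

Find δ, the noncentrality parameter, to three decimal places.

δ ≈ 5.291

The noncentrality parameter scales effect size by the design's sample-size factor: δ = d·√n = 1.08 × √24 = 5.2909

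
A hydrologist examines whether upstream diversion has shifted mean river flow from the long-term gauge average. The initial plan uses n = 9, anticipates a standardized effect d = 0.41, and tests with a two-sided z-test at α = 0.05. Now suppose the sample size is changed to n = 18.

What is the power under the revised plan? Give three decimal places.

With n = 18: δ = d·√n = 0.41 × √18 = 1.7395. Critical value z_{0.025} = 1.960.
Revised power = Φ(δ − 1.960) + Φ(−δ − 1.960) = Φ(-0.220) + Φ(-3.699) = 0.4127 + 0.0001 = 0.4129.

Power ≈ 0.413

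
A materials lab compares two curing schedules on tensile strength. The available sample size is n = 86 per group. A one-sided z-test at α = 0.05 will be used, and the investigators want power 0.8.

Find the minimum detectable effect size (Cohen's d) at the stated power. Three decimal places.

d ≈ 0.379

Need Φ(δ − 1.645) = 0.8, so δ = 1.645 + 0.842 = 2.486.
δ = d·√(n/2) ⇒ d = δ/√(n/2) = 2.486/√(86/2) = 0.3792.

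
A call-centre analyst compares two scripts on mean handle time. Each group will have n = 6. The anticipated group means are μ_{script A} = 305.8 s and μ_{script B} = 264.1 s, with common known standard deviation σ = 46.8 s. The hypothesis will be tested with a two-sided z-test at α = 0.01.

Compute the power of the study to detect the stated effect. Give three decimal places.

Power ≈ 0.151

Standardized effect: d = |μ_{script A} − μ_{script B}| / σ = |305.8 − 264.1| / 46.8 = 0.8910
Noncentrality parameter: δ = d·√(n/2) = 0.8910 × √(6/2) = 1.5433
Two-sided α = 0.01 → critical value z_{0.005} = 2.576.
Power = Φ(δ − 2.576) + Φ(−δ − 2.576) = Φ(-1.033) + Φ(-4.119) = 0.1509 + 0.0000 = 0.1509.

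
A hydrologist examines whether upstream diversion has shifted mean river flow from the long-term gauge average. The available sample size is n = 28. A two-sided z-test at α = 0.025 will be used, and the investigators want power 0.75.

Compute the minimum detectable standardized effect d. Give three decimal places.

d ≈ 0.551

Need Φ(δ − 2.241) = 0.75, so δ = 2.241 + 0.674 = 2.916.
(The second rejection-region term Φ(−δ − z_{α/2}) is negligible and dropped.)
δ = d·√n ⇒ d = δ/√n = 2.916/√28 = 0.5511.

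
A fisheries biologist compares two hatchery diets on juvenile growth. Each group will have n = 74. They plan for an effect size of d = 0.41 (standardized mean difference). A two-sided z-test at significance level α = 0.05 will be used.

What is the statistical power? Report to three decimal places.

Power ≈ 0.703

Noncentrality parameter: δ = d·√(n/2) = 0.41 × √(74/2) = 2.4939
Critical value for a two-sided test at α = 0.05: z_{α/2} = 1.960.
Power = Φ(δ − 1.960) + Φ(−δ − 1.960) = Φ(0.534) + Φ(-4.454) = 0.7033 + 0.0000 = 0.7033.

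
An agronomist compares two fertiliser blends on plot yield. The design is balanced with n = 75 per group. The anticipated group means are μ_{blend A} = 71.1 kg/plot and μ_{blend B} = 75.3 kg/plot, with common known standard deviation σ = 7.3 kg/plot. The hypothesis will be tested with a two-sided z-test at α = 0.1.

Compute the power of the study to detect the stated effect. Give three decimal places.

Standardized effect: d = |μ_{blend A} − μ_{blend B}| / σ = |71.1 − 75.3| / 7.3 = 0.5753
Noncentrality parameter: λ = d·√(n/2) = 0.5753 × √(75/2) = 3.5232
Two-sided α = 0.1 → critical value z_{0.05} = 1.645.
Power = Φ(λ − 1.645) + Φ(−λ − 1.645) = Φ(1.878) + Φ(-5.168) = 0.9698 + 0.0000 = 0.9698.

Power ≈ 0.970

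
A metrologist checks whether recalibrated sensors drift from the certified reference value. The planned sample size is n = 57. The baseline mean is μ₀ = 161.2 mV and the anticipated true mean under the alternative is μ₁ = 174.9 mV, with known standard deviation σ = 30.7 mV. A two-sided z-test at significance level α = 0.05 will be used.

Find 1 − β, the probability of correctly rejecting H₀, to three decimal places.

Standardized effect: d = |μ₁ − μ₀| / σ = |174.9 − 161.2| / 30.7 = 0.4463
Noncentrality parameter: δ = d·√n = 0.4463 × √57 = 3.3691
Two-sided α = 0.05 → critical value z_{0.025} = 1.960.
Power = Φ(δ − 1.960) + Φ(−δ − 1.960) = Φ(1.409) + Φ(-5.329) = 0.9206 + 0.0000 = 0.9206.

Power ≈ 0.921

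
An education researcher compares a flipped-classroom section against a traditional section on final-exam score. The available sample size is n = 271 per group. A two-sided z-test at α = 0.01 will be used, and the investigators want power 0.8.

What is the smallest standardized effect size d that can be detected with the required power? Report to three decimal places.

Required noncentrality: δ = z_{0.005} + z_{0.20} = 2.576 + 0.842 = 3.417.
(The second rejection-region term Φ(−δ − z_{α/2}) is negligible and dropped.)
δ = d·√(n/2) ⇒ d = δ/√(n/2) = 3.417/√(271/2) = 0.2936.

d ≈ 0.294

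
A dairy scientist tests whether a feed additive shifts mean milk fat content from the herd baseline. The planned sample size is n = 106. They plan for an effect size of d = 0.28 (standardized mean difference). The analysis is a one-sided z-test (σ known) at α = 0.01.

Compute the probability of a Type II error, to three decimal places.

β ≈ 0.289

Noncentrality parameter: δ = d·√n = 0.28 × √106 = 2.8828
One-sided α = 0.01 → critical value z_{0.01} = 2.326.
Power = Φ(δ − 2.326) = Φ(0.556) = 0.7110.
Type II error: β = 1 − power = 1 − 0.7110 = 0.2890.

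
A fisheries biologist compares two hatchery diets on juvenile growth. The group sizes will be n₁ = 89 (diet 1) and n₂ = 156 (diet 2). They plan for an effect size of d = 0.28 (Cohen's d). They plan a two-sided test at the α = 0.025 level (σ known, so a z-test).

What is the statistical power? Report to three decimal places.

Noncentrality parameter: δ = d / √(1/n₁ + 1/n₂) = 0.28 / √(1/89 + 1/156) = 2.1078
Two-sided α = 0.025 → critical value z_{0.0125} = 2.241.
Power = Φ(δ − 2.241) + Φ(−δ − 2.241) = Φ(-0.134) + Φ(-4.349) = 0.4469 + 0.0000 = 0.4469.

Power ≈ 0.447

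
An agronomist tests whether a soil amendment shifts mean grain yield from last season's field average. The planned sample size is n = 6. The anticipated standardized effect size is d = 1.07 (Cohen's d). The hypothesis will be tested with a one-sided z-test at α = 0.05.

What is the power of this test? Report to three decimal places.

Noncentrality parameter: δ = d·√n = 1.07 × √6 = 2.6210
Critical value for a one-sided test at α = 0.05: z_α = 1.645.
Power = Φ(δ − 1.645) = Φ(0.976) = 0.8355.

Power ≈ 0.835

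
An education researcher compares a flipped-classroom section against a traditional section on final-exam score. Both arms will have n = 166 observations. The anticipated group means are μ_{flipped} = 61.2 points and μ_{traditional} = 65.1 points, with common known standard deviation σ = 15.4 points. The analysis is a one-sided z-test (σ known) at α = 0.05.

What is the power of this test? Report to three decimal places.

Standardized effect: d = |μ_{flipped} − μ_{traditional}| / σ = |61.2 − 65.1| / 15.4 = 0.2532
Noncentrality parameter: δ = d·√(n/2) = 0.2532 × √(166/2) = 2.3072
One-sided α = 0.05 → critical value z_{0.05} = 1.645.
Power = Φ(δ − 1.645) = Φ(0.662) = 0.7461.

Power ≈ 0.746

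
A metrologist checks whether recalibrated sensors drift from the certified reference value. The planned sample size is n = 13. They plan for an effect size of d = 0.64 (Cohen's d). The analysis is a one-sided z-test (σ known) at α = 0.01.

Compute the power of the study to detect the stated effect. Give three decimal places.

Noncentrality parameter: δ = d·√n = 0.64 × √13 = 2.3076
Critical value for a one-sided test at α = 0.01: z_α = 2.326.
Power = P(Z > 2.326 − δ) = Φ(-0.019) = 0.4925.

Power ≈ 0.493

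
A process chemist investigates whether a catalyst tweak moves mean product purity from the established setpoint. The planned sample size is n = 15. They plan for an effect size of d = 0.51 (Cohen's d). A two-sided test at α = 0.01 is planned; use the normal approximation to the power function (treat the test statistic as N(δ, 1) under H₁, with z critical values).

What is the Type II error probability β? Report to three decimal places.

Noncentrality parameter: δ = d·√n = 0.51 × √15 = 1.9752
Critical value for a two-sided test at α = 0.01: z_{α/2} = 2.576.
Power = Φ(δ − 2.576) + Φ(−δ − 2.576) = Φ(-0.601) + Φ(-4.551) = 0.2741 + 0.0000 = 0.2741.
Type II error: β = 1 − power = 1 − 0.2741 = 0.7259.

β ≈ 0.726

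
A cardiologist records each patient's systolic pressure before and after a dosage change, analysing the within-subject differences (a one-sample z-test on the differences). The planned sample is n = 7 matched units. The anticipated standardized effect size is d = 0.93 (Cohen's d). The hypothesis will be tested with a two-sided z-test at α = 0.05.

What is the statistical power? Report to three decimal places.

Noncentrality parameter: δ = d·√n = 0.93 × √7 = 2.4605
Two-sided α = 0.05 → critical value z_{0.025} = 1.960.
Power = Φ(δ − 1.960) + Φ(−δ − 1.960) = Φ(0.501) + Φ(-4.421) = 0.6917 + 0.0000 = 0.6917.

Power ≈ 0.692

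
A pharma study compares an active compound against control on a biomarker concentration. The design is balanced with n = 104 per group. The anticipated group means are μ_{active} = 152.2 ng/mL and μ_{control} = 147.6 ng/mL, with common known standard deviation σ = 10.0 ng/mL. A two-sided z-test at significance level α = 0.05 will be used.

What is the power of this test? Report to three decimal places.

Standardized effect: d = |μ_{active} − μ_{control}| / σ = |152.2 − 147.6| / 10.0 = 0.4600
Noncentrality parameter: δ = d·√(n/2) = 0.4600 × √(104/2) = 3.3171
Two-sided α = 0.05 → critical value z_{0.025} = 1.960.
Power = Φ(δ − 1.960) + Φ(−δ − 1.960) = Φ(1.357) + Φ(-5.277) = 0.9126 + 0.0000 = 0.9126.

Power ≈ 0.913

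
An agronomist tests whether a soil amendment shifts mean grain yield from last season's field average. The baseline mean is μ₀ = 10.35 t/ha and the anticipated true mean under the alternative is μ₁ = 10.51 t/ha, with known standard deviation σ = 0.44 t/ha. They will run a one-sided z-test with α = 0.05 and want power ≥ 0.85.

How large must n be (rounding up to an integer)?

n = 55

Standardized effect: d = |μ₁ − μ₀| / σ = |10.51 − 10.35| / 0.44 = 0.3636
For power 0.85 need Φ(δ − z_{0.05}) = 0.85, so δ = z_{0.05} + z_{0.15} = 1.645 + 1.036 = 2.681.
δ = d·√n ⇒ n = (δ/d)² = (2.681 / 0.3636)² = 54.37.
Rounding up, n = 55.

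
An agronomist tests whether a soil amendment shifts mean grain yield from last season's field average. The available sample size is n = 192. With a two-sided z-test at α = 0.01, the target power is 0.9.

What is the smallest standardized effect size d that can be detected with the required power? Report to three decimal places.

d ≈ 0.278

Need Φ(δ − 2.576) = 0.9, so δ = 2.576 + 1.282 = 3.857.
(Lower-tail contribution to power is negligible for δ > 0.)
δ = d·√n ⇒ d = δ/√n = 3.857/√192 = 0.2784.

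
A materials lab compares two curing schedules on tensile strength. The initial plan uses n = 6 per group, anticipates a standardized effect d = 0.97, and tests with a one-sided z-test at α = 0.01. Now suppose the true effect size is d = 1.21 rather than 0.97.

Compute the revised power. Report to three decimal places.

With d = 1.21: δ = d·√(n/2) = 1.21 × √(6/2) = 2.0958. Critical value z_{0.01} = 2.326.
Revised power = P(Z > 2.326 − δ) = Φ(-0.231) = 0.4088.

Power ≈ 0.409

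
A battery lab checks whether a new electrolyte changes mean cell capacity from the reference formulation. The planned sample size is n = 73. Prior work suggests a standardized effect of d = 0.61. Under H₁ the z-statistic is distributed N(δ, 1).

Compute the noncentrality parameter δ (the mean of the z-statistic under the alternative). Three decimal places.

The noncentrality parameter scales effect size by the design's sample-size factor: δ = d·√n = 0.61 × √73 = 5.2118

δ ≈ 5.212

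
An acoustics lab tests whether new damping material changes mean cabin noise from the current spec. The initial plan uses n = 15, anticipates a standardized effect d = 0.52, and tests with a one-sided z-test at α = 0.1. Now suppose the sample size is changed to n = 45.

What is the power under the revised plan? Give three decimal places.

Power ≈ 0.986

With n = 45: δ = d·√n = 0.52 × √45 = 3.4883. Critical value z_{0.1} = 1.282.
Revised power = Φ(δ − 1.282) = Φ(2.207) = 0.9863.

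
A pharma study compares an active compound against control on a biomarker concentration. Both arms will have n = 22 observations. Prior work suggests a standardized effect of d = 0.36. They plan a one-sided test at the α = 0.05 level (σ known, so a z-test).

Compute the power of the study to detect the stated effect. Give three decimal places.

Power ≈ 0.326

Noncentrality parameter: λ = d·√(n/2) = 0.36 × √(22/2) = 1.1940
One-sided α = 0.05 → critical value z_{0.05} = 1.645.
Power = Φ(λ − 1.645) = Φ(-0.451) = 0.3260.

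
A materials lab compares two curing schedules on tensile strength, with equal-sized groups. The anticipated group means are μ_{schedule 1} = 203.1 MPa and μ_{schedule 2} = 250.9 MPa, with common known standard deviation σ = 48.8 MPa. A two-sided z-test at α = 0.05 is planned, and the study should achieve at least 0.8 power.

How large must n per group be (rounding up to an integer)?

Standardized effect: d = |μ_{schedule 1} − μ_{schedule 2}| / σ = |203.1 − 250.9| / 48.8 = 0.9795
For power 0.8 need Φ(δ − z_{0.025}) = 0.8, so δ = z_{0.025} + z_{0.20} = 1.960 + 0.842 = 2.802.
(The Φ(−δ − z_{α/2}) term is vanishingly small for δ > 0 and is dropped in the standard sample-size formula.)
δ = d·√(n/2) ⇒ n = 2(δ/d)² = 2 × (2.802 / 0.9795)² = 16.36.
Rounding up, n = 17 per group.

n = 17 per group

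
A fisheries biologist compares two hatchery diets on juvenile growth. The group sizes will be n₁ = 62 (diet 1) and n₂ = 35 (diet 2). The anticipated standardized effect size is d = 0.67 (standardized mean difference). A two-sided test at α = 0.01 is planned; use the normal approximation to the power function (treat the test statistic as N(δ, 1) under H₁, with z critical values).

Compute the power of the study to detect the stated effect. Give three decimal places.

Noncentrality parameter: δ = d / √(1/n₁ + 1/n₂) = 0.67 / √(1/62 + 1/35) = 3.1690
Critical value for a two-sided test at α = 0.01: z_{α/2} = 2.576.
Power = Φ(δ − 2.576) + Φ(−δ − 2.576) = Φ(0.593) + Φ(-5.745) = 0.7235 + 0.0000 = 0.7235.

Power ≈ 0.723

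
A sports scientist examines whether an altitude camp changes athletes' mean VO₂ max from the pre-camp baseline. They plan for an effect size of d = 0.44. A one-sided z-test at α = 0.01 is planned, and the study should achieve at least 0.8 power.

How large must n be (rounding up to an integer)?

For power 0.8 need Φ(δ − z_{0.01}) = 0.8, so δ = z_{0.01} + z_{0.20} = 2.326 + 0.842 = 3.168.
δ = d·√n ⇒ n = (δ/d)² = (3.168 / 0.44)² = 51.84.
Rounding up, n = 52.

n = 52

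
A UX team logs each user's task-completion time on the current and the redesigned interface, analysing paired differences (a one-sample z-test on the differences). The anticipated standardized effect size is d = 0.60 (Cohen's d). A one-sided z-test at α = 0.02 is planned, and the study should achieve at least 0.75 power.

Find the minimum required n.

n = 21

Set Φ(δ − 2.054) = 0.75; then δ − 2.054 = Φ⁻¹(0.75) = 0.674, giving δ = 2.728.
δ = d·√n ⇒ n = (δ/d)² = (2.728 / 0.60)² = 20.68.
Rounding up, n = 21.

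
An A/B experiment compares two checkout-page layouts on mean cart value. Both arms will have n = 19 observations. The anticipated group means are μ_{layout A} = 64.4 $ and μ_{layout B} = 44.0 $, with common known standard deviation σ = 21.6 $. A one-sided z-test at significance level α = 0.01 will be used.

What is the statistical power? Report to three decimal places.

Standardized effect: d = |μ_{layout A} − μ_{layout B}| / σ = |64.4 − 44.0| / 21.6 = 0.9444
Noncentrality parameter: δ = d·√(n/2) = 0.9444 × √(19/2) = 2.9110
Critical value for a one-sided test at α = 0.01: z_α = 2.326.
Power = P(Z > 2.326 − δ) = Φ(0.585) = 0.7206.

Power ≈ 0.721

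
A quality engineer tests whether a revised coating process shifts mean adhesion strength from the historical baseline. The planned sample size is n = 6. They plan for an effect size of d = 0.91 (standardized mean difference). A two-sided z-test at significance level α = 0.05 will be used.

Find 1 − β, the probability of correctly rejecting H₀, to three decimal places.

Noncentrality parameter: λ = d·√n = 0.91 × √6 = 2.2290
Critical value for a two-sided test at α = 0.05: z_{α/2} = 1.960.
Power = Φ(λ − 1.960) + Φ(−λ − 1.960) = Φ(0.269) + Φ(-4.189) = 0.6061 + 0.0000 = 0.6061.

Power ≈ 0.606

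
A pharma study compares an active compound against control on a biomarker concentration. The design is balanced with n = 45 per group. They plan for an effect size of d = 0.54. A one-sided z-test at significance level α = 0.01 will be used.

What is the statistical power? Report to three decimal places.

Noncentrality parameter: δ = d·√(n/2) = 0.54 × √(45/2) = 2.5614
One-sided α = 0.01 → critical value z_{0.01} = 2.326.
Power = Φ(δ − 2.326) = Φ(0.235) = 0.5929.

Power ≈ 0.593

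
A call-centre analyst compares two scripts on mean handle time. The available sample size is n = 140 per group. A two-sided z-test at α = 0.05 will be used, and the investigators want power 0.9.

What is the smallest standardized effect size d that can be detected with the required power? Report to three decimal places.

d ≈ 0.387

Required noncentrality: δ = z_{0.025} + z_{0.10} = 1.960 + 1.282 = 3.242.
(Lower-tail contribution to power is negligible for δ > 0.)
δ = d·√(n/2) ⇒ d = δ/√(n/2) = 3.242/√(140/2) = 0.3874.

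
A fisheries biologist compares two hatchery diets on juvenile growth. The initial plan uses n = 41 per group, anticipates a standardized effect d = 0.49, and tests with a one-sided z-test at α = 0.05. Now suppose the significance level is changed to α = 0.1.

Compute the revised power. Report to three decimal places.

δ = d·√(n/2) = 0.49 × √(41/2) = 2.2186 (unchanged). New critical value: z_{0.1} = 1.282.
Revised power = Φ(δ − 1.282) = Φ(0.937) = 0.8256.

Power ≈ 0.826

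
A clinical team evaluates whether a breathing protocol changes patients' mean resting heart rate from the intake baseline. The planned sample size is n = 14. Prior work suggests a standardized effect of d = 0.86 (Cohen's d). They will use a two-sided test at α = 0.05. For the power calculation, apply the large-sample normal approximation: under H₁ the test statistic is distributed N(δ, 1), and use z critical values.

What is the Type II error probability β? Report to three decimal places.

β ≈ 0.104

Noncentrality parameter: λ = d·√n = 0.86 × √14 = 3.2178
Two-sided α = 0.05 → critical value z_{0.025} = 1.960.
Power = Φ(λ − 1.960) + Φ(−λ − 1.960) = Φ(1.258) + Φ(-5.178) = 0.8958 + 0.0000 = 0.8958.
Type II error: β = 1 − power = 1 − 0.8958 = 0.1042.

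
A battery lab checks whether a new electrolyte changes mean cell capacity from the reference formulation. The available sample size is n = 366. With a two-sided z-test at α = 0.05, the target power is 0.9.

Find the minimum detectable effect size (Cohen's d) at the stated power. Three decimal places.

d ≈ 0.169

Required noncentrality: δ = z_{0.025} + z_{0.10} = 1.960 + 1.282 = 3.242.
(The second rejection-region term Φ(−δ − z_{α/2}) is negligible and dropped.)
δ = d·√n ⇒ d = δ/√n = 3.242/√366 = 0.1694.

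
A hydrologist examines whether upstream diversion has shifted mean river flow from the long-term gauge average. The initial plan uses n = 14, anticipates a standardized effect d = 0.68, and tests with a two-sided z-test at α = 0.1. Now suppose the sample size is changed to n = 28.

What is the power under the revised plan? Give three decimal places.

With n = 28: δ = d·√n = 0.68 × √28 = 3.5982. Critical value z_{0.05} = 1.645.
Revised power = Φ(δ − 1.645) + Φ(−δ − 1.645) = Φ(1.953) + Φ(-5.243) = 0.9746 + 0.0000 = 0.9746.

Power ≈ 0.975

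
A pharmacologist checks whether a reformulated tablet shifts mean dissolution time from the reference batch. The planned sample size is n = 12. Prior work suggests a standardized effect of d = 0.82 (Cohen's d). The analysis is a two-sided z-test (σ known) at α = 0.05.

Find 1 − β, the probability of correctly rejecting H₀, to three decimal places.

Power ≈ 0.811

Noncentrality parameter: δ = d·√n = 0.82 × √12 = 2.8406
Critical value for a two-sided test at α = 0.05: z_{α/2} = 1.960.
Power = Φ(δ − 1.960) + Φ(−δ − 1.960) = Φ(0.881) + Φ(-4.801) = 0.8107 + 0.0000 = 0.8107.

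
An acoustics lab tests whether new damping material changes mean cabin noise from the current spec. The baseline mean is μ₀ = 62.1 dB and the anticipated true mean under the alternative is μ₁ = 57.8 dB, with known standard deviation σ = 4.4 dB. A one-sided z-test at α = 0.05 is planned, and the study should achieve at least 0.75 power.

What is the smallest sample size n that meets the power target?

Standardized effect: d = |μ₁ − μ₀| / σ = |57.8 − 62.1| / 4.4 = 0.9773
For power 0.75 need Φ(δ − z_{0.05}) = 0.75, so δ = z_{0.05} + z_{0.25} = 1.645 + 0.674 = 2.319.
δ = d·√n ⇒ n = (δ/d)² = (2.319 / 0.9773)² = 5.63.
Round up to the next whole unit.

n = 6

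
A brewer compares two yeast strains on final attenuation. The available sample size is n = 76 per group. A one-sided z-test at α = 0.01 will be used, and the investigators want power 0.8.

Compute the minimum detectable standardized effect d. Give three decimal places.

Required noncentrality: δ = z_{0.01} + z_{0.20} = 2.326 + 0.842 = 3.168.
δ = d·√(n/2) ⇒ d = δ/√(n/2) = 3.168/√(76/2) = 0.5139.

d ≈ 0.514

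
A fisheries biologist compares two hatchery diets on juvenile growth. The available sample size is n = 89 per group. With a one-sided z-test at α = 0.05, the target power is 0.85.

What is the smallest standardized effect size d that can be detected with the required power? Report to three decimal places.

Need Φ(δ − 1.645) = 0.85, so δ = 1.645 + 1.036 = 2.681.
δ = d·√(n/2) ⇒ d = δ/√(n/2) = 2.681/√(89/2) = 0.4019.

d ≈ 0.402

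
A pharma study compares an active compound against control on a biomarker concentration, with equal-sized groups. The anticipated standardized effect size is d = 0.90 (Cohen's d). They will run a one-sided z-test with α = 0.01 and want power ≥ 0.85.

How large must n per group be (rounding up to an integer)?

n = 28 per group

Set Φ(δ − 2.326) = 0.85; then δ − 2.326 = Φ⁻¹(0.85) = 1.036, giving δ = 3.363.
δ = d·√(n/2) ⇒ n = 2(δ/d)² = 2 × (3.363 / 0.90)² = 27.92.
Rounding up, n = 28 per group.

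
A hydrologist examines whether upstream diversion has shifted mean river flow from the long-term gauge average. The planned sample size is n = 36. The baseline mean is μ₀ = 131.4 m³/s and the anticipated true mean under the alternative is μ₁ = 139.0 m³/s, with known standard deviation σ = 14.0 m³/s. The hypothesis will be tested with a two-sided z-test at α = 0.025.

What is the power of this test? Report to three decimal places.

Standardized effect: d = |μ₁ − μ₀| / σ = |139.0 − 131.4| / 14.0 = 0.5429
Noncentrality parameter: λ = d·√n = 0.5429 × √36 = 3.2571
Critical value for a two-sided test at α = 0.025: z_{α/2} = 2.241.
Power = Φ(λ − 2.241) + Φ(−λ − 2.241) = Φ(1.016) + Φ(-5.499) = 0.8451 + 0.0000 = 0.8451.

Power ≈ 0.845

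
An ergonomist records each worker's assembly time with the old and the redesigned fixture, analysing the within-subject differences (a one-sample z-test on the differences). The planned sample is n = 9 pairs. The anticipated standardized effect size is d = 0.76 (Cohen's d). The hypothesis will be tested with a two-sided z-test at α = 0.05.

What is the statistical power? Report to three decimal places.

Noncentrality parameter: δ = d·√n = 0.76 × √9 = 2.2800
Critical value for a two-sided test at α = 0.05: z_{α/2} = 1.960.
Power = Φ(δ − 1.960) + Φ(−δ − 1.960) = Φ(0.320) + Φ(-4.240) = 0.6255 + 0.0000 = 0.6255.

Power ≈ 0.626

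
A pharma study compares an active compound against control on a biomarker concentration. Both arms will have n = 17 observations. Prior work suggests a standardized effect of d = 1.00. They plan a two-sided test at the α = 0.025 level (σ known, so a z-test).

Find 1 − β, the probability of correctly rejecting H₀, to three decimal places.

Noncentrality parameter: δ = d·√(n/2) = 1.00 × √(17/2) = 2.9155
Critical value for a two-sided test at α = 0.025: z_{α/2} = 2.241.
Power = Φ(δ − 2.241) + Φ(−δ − 2.241) = Φ(0.674) + Φ(-5.157) = 0.7499 + 0.0000 = 0.7499.

Power ≈ 0.750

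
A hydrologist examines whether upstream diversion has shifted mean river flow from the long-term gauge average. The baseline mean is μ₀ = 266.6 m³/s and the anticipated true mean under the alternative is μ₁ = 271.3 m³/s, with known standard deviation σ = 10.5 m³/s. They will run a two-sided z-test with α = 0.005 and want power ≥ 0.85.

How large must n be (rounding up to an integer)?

n = 74

Standardized effect: d = |μ₁ − μ₀| / σ = |271.3 − 266.6| / 10.5 = 0.4476
Set Φ(δ − 2.807) = 0.85; then δ − 2.807 = Φ⁻¹(0.85) = 1.036, giving δ = 3.843.
(The Φ(−δ − z_{α/2}) term is vanishingly small for δ > 0 and is dropped in the standard sample-size formula.)
δ = d·√n ⇒ n = (δ/d)² = (3.843 / 0.4476)² = 73.73.
Round up to the next whole unit.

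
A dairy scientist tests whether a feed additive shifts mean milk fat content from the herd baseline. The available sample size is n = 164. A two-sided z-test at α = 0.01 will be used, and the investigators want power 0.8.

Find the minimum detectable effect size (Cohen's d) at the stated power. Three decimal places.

d ≈ 0.267

Required noncentrality: δ = z_{0.005} + z_{0.20} = 2.576 + 0.842 = 3.417.
(Lower-tail contribution to power is negligible for δ > 0.)
δ = d·√n ⇒ d = δ/√n = 3.417/√164 = 0.2669.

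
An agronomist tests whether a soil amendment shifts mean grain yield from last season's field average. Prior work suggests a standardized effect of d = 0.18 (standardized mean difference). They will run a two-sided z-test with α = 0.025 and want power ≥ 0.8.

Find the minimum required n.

n = 294

Set Φ(δ − 2.241) = 0.8; then δ − 2.241 = Φ⁻¹(0.8) = 0.842, giving δ = 3.083.
(The Φ(−δ − z_{α/2}) term is vanishingly small for δ > 0 and is dropped in the standard sample-size formula.)
δ = d·√n ⇒ n = (δ/d)² = (3.083 / 0.18)² = 293.37.
Round up to the next whole unit.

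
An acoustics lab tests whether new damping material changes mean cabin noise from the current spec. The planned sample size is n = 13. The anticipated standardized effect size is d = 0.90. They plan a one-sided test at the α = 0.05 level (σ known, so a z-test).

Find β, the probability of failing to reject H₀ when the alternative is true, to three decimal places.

Noncentrality parameter: δ = d·√n = 0.90 × √13 = 3.2450
Critical value for a one-sided test at α = 0.05: z_α = 1.645.
Power = Φ(δ − 1.645) = Φ(1.600) = 0.9452.
Type II error: β = 1 − power = 1 − 0.9452 = 0.0548.

β ≈ 0.055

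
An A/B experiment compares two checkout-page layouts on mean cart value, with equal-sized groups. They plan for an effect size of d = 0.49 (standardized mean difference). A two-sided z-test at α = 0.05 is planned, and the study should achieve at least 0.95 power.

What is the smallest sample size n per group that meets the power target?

Set Φ(δ − 1.960) = 0.95; then δ − 1.960 = Φ⁻¹(0.95) = 1.645, giving δ = 3.605.
(The Φ(−δ − z_{α/2}) term is vanishingly small for δ > 0 and is dropped in the standard sample-size formula.)
δ = d·√(n/2) ⇒ n = 2(δ/d)² = 2 × (3.605 / 0.49)² = 108.24.
Round up to the next whole unit.

n = 109 per group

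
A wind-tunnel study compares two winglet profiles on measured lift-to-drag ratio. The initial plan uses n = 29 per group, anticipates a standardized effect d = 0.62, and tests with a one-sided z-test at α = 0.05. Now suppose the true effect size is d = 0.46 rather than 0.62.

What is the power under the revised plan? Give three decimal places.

With d = 0.46: δ = d·√(n/2) = 0.46 × √(29/2) = 1.7516. Critical value z_{0.05} = 1.645.
Revised power = Φ(δ − 1.645) = Φ(0.107) = 0.5425.

Power ≈ 0.543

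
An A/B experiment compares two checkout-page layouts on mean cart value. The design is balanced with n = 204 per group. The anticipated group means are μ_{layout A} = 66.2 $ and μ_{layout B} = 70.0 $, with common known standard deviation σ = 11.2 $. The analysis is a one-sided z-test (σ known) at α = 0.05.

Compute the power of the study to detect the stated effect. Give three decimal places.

Standardized effect: d = |μ_{layout A} − μ_{layout B}| / σ = |66.2 − 70.0| / 11.2 = 0.3393
Noncentrality parameter: δ = d·√(n/2) = 0.3393 × √(204/2) = 3.4266
Critical value for a one-sided test at α = 0.05: z_α = 1.645.
Power = Φ(δ − 1.645) = Φ(1.782) = 0.9626.

Power ≈ 0.963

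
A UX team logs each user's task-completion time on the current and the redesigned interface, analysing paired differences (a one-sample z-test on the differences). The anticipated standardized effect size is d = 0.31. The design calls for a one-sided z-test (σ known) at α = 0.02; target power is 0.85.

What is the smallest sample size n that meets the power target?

n = 100

For power 0.85 need Φ(δ − z_{0.02}) = 0.85, so δ = z_{0.02} + z_{0.15} = 2.054 + 1.036 = 3.090.
δ = d·√n ⇒ n = (δ/d)² = (3.090 / 0.31)² = 99.37.
Round up to the next whole unit.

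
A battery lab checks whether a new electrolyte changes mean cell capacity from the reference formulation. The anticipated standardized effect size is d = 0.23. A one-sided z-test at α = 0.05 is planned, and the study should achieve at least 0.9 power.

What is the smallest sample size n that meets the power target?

For power 0.9 need Φ(δ − z_{0.05}) = 0.9, so δ = z_{0.05} + z_{0.10} = 1.645 + 1.282 = 2.926.
δ = d·√n ⇒ n = (δ/d)² = (2.926 / 0.23)² = 161.89.
Round up to the next whole unit.

n = 162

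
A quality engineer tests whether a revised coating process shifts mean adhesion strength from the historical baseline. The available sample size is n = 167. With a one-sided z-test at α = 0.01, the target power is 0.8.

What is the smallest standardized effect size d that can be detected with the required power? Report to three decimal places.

Need Φ(δ − 2.326) = 0.8, so δ = 2.326 + 0.842 = 3.168.
δ = d·√n ⇒ d = δ/√n = 3.168/√167 = 0.2451.

d ≈ 0.245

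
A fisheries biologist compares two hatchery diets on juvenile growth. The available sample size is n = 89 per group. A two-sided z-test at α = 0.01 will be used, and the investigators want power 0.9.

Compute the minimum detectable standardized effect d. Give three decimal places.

d ≈ 0.578

Need Φ(δ − 2.576) = 0.9, so δ = 2.576 + 1.282 = 3.857.
(Lower-tail contribution to power is negligible for δ > 0.)
δ = d·√(n/2) ⇒ d = δ/√(n/2) = 3.857/√(89/2) = 0.5782.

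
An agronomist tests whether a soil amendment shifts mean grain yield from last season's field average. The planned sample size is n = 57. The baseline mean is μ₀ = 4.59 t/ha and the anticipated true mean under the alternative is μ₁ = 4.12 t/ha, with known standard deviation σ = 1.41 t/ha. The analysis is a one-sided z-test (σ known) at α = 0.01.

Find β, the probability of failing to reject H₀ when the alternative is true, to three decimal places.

β ≈ 0.425

Standardized effect: d = |μ₁ − μ₀| / σ = |4.12 − 4.59| / 1.41 = 0.3333
Noncentrality parameter: δ = d·√n = 0.3333 × √57 = 2.5166
Critical value for a one-sided test at α = 0.01: z_α = 2.326.
Power = Φ(δ − 2.326) = Φ(0.190) = 0.5754.
Type II error: β = 1 − power = 1 − 0.5754 = 0.4246.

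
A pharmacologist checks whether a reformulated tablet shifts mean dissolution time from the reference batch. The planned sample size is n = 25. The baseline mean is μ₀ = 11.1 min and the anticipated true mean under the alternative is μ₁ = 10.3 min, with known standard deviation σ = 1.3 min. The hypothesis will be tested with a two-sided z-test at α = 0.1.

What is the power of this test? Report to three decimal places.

Standardized effect: d = |μ₁ − μ₀| / σ = |10.3 − 11.1| / 1.3 = 0.6154
Noncentrality parameter: λ = d·√n = 0.6154 × √25 = 3.0769
Critical value for a two-sided test at α = 0.1: z_{α/2} = 1.645.
Power = Φ(λ − 1.645) + Φ(−λ − 1.645) = Φ(1.432) + Φ(-4.722) = 0.9239 + 0.0000 = 0.9239.

Power ≈ 0.924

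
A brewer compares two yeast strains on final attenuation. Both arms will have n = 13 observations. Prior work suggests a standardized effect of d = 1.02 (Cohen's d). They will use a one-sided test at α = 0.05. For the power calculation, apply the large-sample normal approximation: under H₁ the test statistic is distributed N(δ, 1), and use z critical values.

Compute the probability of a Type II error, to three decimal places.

Noncentrality parameter: δ = d·√(n/2) = 1.02 × √(13/2) = 2.6005
Critical value for a one-sided test at α = 0.05: z_α = 1.645.
Power = P(Z > 1.645 − δ) = Φ(0.956) = 0.8304.
Type II error: β = 1 − power = 1 − 0.8304 = 0.1696.

β ≈ 0.170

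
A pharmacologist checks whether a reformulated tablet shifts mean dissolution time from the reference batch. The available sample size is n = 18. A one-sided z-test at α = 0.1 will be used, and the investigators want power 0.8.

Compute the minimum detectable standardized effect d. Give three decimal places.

Required noncentrality: δ = z_{0.1} + z_{0.20} = 1.282 + 0.842 = 2.123.
δ = d·√n ⇒ d = δ/√n = 2.123/√18 = 0.5004.

d ≈ 0.500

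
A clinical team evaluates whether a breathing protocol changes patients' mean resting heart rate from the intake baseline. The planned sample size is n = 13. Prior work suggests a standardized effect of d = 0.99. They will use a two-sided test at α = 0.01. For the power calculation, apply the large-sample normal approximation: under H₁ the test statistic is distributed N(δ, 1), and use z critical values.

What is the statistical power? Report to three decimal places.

Power ≈ 0.840

Noncentrality parameter: δ = d·√n = 0.99 × √13 = 3.5695
Two-sided α = 0.01 → critical value z_{0.005} = 2.576.
Power = Φ(δ − 2.576) + Φ(−δ − 2.576) = Φ(0.994) + Φ(-6.145) = 0.8398 + 0.0000 = 0.8398.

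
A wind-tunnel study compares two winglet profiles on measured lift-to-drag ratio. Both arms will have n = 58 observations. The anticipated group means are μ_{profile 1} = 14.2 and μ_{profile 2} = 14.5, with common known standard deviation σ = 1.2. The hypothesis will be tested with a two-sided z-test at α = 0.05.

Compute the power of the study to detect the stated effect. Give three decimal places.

Standardized effect: d = |μ_{profile 1} − μ_{profile 2}| / σ = |14.2 − 14.5| / 1.2 = 0.2500
Noncentrality parameter: δ = d·√(n/2) = 0.2500 × √(58/2) = 1.3463
Two-sided α = 0.05 → critical value z_{0.025} = 1.960.
Power = Φ(δ − 1.960) + Φ(−δ − 1.960) = Φ(-0.614) + Φ(-3.306) = 0.2697 + 0.0005 = 0.2702.

Power ≈ 0.270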